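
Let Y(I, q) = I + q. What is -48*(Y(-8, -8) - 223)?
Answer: 11472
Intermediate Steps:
-48*(Y(-8, -8) - 223) = -48*((-8 - 8) - 223) = -48*(-16 - 223) = -48*(-239) = 11472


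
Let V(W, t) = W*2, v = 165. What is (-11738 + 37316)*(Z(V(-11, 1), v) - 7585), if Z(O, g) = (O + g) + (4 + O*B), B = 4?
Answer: -192500028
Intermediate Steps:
V(W, t) = 2*W
Z(O, g) = 4 + g + 5*O (Z(O, g) = (O + g) + (4 + O*4) = (O + g) + (4 + 4*O) = 4 + g + 5*O)
(-11738 + 37316)*(Z(V(-11, 1), v) - 7585) = (-11738 + 37316)*((4 + 165 + 5*(2*(-11))) - 7585) = 25578*((4 + 165 + 5*(-22)) - 7585) = 25578*((4 + 165 - 110) - 7585) = 25578*(59 - 7585) = 25578*(-7526) = -192500028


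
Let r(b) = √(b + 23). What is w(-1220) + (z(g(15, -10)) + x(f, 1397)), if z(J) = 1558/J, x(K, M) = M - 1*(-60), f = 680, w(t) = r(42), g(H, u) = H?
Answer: 23413/15 + √65 ≈ 1568.9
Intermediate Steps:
r(b) = √(23 + b)
w(t) = √65 (w(t) = √(23 + 42) = √65)
x(K, M) = 60 + M (x(K, M) = M + 60 = 60 + M)
w(-1220) + (z(g(15, -10)) + x(f, 1397)) = √65 + (1558/15 + (60 + 1397)) = √65 + (1558*(1/15) + 1457) = √65 + (1558/15 + 1457) = √65 + 23413/15 = 23413/15 + √65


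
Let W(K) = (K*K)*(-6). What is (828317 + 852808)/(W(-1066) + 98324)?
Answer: -1681125/6719812 ≈ -0.25017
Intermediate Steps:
W(K) = -6*K² (W(K) = K²*(-6) = -6*K²)
(828317 + 852808)/(W(-1066) + 98324) = (828317 + 852808)/(-6*(-1066)² + 98324) = 1681125/(-6*1136356 + 98324) = 1681125/(-6818136 + 98324) = 1681125/(-6719812) = 1681125*(-1/6719812) = -1681125/6719812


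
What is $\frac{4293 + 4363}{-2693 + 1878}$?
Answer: $- \frac{8656}{815} \approx -10.621$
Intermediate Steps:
$\frac{4293 + 4363}{-2693 + 1878} = \frac{8656}{-815} = 8656 \left(- \frac{1}{815}\right) = - \frac{8656}{815}$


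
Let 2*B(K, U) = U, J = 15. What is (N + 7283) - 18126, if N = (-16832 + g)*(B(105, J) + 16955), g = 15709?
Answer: -38119461/2 ≈ -1.9060e+7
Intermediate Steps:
B(K, U) = U/2
N = -38097775/2 (N = (-16832 + 15709)*((½)*15 + 16955) = -1123*(15/2 + 16955) = -1123*33925/2 = -38097775/2 ≈ -1.9049e+7)
(N + 7283) - 18126 = (-38097775/2 + 7283) - 18126 = -38083209/2 - 18126 = -38119461/2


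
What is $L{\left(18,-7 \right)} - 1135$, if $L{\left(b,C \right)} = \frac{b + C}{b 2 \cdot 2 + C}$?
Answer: $- \frac{73764}{65} \approx -1134.8$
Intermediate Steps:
$L{\left(b,C \right)} = \frac{C + b}{C + 4 b}$ ($L{\left(b,C \right)} = \frac{C + b}{2 b 2 + C} = \frac{C + b}{4 b + C} = \frac{C + b}{C + 4 b}$)
$L{\left(18,-7 \right)} - 1135 = \frac{-7 + 18}{-7 + 4 \cdot 18} - 1135 = \frac{1}{-7 + 72} \cdot 11 - 1135 = \frac{1}{65} \cdot 11 - 1135 = \frac{11}{65} - 1135 = - \frac{73764}{65}$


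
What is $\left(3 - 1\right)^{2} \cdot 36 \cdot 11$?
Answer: $1584$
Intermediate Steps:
$\left(3 - 1\right)^{2} \cdot 36 \cdot 11 = 2^{2} \cdot 36 \cdot 11 = 4 \cdot 36 \cdot 11 = 144 \cdot 11 = 1584$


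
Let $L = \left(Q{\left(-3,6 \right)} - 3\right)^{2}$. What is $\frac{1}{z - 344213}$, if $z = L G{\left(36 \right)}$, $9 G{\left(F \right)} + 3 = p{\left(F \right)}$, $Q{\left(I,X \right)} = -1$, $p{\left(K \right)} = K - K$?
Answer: $- \frac{3}{1032655} \approx -2.9051 \cdot 10^{-6}$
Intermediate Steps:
$p{\left(K \right)} = 0$
$L = 16$ ($L = \left(-1 - 3\right)^{2} = \left(-4\right)^{2} = 16$)
$G{\left(F \right)} = - \frac{1}{3}$ ($G{\left(F \right)} = - \frac{1}{3} + \frac{1}{9} \cdot 0 = - \frac{1}{3} + 0 = - \frac{1}{3}$)
$z = - \frac{16}{3}$ ($z = 16 \left(- \frac{1}{3}\right) = - \frac{16}{3} \approx -5.3333$)
$\frac{1}{z - 344213} = \frac{1}{- \frac{16}{3} - 344213} = \frac{1}{- \frac{1032655}{3}} = - \frac{3}{1032655}$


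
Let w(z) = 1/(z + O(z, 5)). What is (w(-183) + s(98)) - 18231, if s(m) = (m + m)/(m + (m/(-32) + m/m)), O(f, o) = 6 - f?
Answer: -167887159/9210 ≈ -18229.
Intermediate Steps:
s(m) = 2*m/(1 + 31*m/32) (s(m) = (2*m)/(m + (m*(-1/32) + 1)) = (2*m)/(m + (-m/32 + 1)) = (2*m)/(m + (1 - m/32)) = (2*m)/(1 + 31*m/32) = 2*m/(1 + 31*m/32))
w(z) = ⅙ (w(z) = 1/(z + (6 - z)) = 1/6 = ⅙)
(w(-183) + s(98)) - 18231 = (⅙ + 64*98/(32 + 31*98)) - 18231 = (⅙ + 64*98/(32 + 3038)) - 18231 = (⅙ + 64*98/3070) - 18231 = (⅙ + 64*98*(1/3070)) - 18231 = (⅙ + 3136/1535) - 18231 = 20351/9210 - 18231 = -167887159/9210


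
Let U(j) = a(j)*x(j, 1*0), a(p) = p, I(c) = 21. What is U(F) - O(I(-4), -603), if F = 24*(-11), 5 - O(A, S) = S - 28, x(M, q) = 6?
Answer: -2220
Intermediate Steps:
O(A, S) = 33 - S (O(A, S) = 5 - (S - 28) = 5 - (-28 + S) = 5 + (28 - S) = 33 - S)
F = -264
U(j) = 6*j (U(j) = j*6 = 6*j)
U(F) - O(I(-4), -603) = 6*(-264) - (33 - 1*(-603)) = -1584 - (33 + 603) = -1584 - 1*636 = -1584 - 636 = -2220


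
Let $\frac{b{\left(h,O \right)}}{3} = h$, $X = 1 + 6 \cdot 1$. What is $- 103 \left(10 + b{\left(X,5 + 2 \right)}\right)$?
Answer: $-3193$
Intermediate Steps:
$X = 7$ ($X = 1 + 6 = 7$)
$b{\left(h,O \right)} = 3 h$
$- 103 \left(10 + b{\left(X,5 + 2 \right)}\right) = - 103 \left(10 + 3 \cdot 7\right) = - 103 \left(10 + 21\right) = \left(-103\right) 31 = -3193$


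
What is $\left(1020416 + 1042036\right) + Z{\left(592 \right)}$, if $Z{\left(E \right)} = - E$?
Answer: $2061860$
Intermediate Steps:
$\left(1020416 + 1042036\right) + Z{\left(592 \right)} = \left(1020416 + 1042036\right) - 592 = 2062452 - 592 = 2061860$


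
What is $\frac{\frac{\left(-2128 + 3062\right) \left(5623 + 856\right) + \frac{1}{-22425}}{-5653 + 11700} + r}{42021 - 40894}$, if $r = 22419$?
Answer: $\frac{3175807846574}{152825679825} \approx 20.781$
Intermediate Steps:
$\frac{\frac{\left(-2128 + 3062\right) \left(5623 + 856\right) + \frac{1}{-22425}}{-5653 + 11700} + r}{42021 - 40894} = \frac{\frac{\left(-2128 + 3062\right) \left(5623 + 856\right) + \frac{1}{-22425}}{-5653 + 11700} + 22419}{42021 - 40894} = \frac{\frac{934 \cdot 6479 - \frac{1}{22425}}{6047} + 22419}{1127} = \left(\left(6051386 - \frac{1}{22425}\right) \frac{1}{6047} + 22419\right) \frac{1}{1127} = \left(\frac{135702331049}{22425} \cdot \frac{1}{6047} + 22419\right) \frac{1}{1127} = \left(\frac{135702331049}{135603975} + 22419\right) \frac{1}{1127} = \frac{3175807846574}{135603975} \cdot \frac{1}{1127} = \frac{3175807846574}{152825679825}$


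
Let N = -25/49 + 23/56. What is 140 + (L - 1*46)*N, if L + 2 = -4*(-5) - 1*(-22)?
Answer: 27557/196 ≈ 140.60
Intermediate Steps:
N = -39/392 (N = -25*1/49 + 23*(1/56) = -25/49 + 23/56 = -39/392 ≈ -0.099490)
L = 40 (L = -2 + (-4*(-5) - 1*(-22)) = -2 + (20 + 22) = -2 + 42 = 40)
140 + (L - 1*46)*N = 140 + (40 - 1*46)*(-39/392) = 140 + (40 - 46)*(-39/392) = 140 - 6*(-39/392) = 140 + 117/196 = 27557/196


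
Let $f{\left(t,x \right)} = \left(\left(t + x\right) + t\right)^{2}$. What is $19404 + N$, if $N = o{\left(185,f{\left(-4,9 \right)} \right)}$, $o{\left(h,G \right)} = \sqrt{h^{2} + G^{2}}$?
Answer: $19404 + \sqrt{34226} \approx 19589.0$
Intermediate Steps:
$f{\left(t,x \right)} = \left(x + 2 t\right)^{2}$
$o{\left(h,G \right)} = \sqrt{G^{2} + h^{2}}$
$N = \sqrt{34226}$ ($N = \sqrt{\left(\left(9 + 2 \left(-4\right)\right)^{2}\right)^{2} + 185^{2}} = \sqrt{\left(\left(9 - 8\right)^{2}\right)^{2} + 34225} = \sqrt{\left(1^{2}\right)^{2} + 34225} = \sqrt{1^{2} + 34225} = \sqrt{1 + 34225} = \sqrt{34226} \approx 185.0$)
$19404 + N = 19404 + \sqrt{34226}$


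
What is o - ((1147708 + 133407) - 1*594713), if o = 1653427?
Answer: 967025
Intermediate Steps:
o - ((1147708 + 133407) - 1*594713) = 1653427 - ((1147708 + 133407) - 1*594713) = 1653427 - (1281115 - 594713) = 1653427 - 1*686402 = 1653427 - 686402 = 967025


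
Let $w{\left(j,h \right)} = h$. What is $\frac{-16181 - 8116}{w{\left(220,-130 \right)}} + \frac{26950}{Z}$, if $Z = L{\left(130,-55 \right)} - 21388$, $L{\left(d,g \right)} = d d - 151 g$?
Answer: $\frac{673043}{3470} \approx 193.96$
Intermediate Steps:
$L{\left(d,g \right)} = d^{2} - 151 g$
$Z = 3817$ ($Z = \left(130^{2} - -8305\right) - 21388 = \left(16900 + 8305\right) - 21388 = 25205 - 21388 = 3817$)
$\frac{-16181 - 8116}{w{\left(220,-130 \right)}} + \frac{26950}{Z} = \frac{-16181 - 8116}{-130} + \frac{26950}{3817} = \left(-16181 - 8116\right) \left(- \frac{1}{130}\right) + 26950 \cdot \frac{1}{3817} = \left(-24297\right) \left(- \frac{1}{130}\right) + \frac{2450}{347} = \frac{1869}{10} + \frac{2450}{347} = \frac{673043}{3470}$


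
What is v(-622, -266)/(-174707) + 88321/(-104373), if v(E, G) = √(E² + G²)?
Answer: -88321/104373 - 2*√114410/174707 ≈ -0.85008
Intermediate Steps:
v(-622, -266)/(-174707) + 88321/(-104373) = √((-622)² + (-266)²)/(-174707) + 88321/(-104373) = √(386884 + 70756)*(-1/174707) + 88321*(-1/104373) = √457640*(-1/174707) - 88321/104373 = (2*√114410)*(-1/174707) - 88321/104373 = -2*√114410/174707 - 88321/104373 = -88321/104373 - 2*√114410/174707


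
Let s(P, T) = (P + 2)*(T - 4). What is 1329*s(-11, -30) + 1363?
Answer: 408037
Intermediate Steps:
s(P, T) = (-4 + T)*(2 + P) (s(P, T) = (2 + P)*(-4 + T) = (-4 + T)*(2 + P))
1329*s(-11, -30) + 1363 = 1329*(-8 - 4*(-11) + 2*(-30) - 11*(-30)) + 1363 = 1329*(-8 + 44 - 60 + 330) + 1363 = 1329*306 + 1363 = 406674 + 1363 = 408037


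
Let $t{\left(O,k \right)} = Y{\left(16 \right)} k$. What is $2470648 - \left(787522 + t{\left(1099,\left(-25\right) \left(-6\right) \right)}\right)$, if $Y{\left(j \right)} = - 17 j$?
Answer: $1723926$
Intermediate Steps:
$t{\left(O,k \right)} = - 272 k$ ($t{\left(O,k \right)} = \left(-17\right) 16 k = - 272 k$)
$2470648 - \left(787522 + t{\left(1099,\left(-25\right) \left(-6\right) \right)}\right) = 2470648 - \left(787522 - 272 \left(\left(-25\right) \left(-6\right)\right)\right) = 2470648 - \left(787522 - 40800\right) = 2470648 - 746722 = 1723926$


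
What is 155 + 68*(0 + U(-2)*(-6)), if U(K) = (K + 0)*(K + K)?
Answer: -3109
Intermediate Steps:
U(K) = 2*K² (U(K) = K*(2*K) = 2*K²)
155 + 68*(0 + U(-2)*(-6)) = 155 + 68*(0 + (2*(-2)²)*(-6)) = 155 + 68*(0 + (2*4)*(-6)) = 155 + 68*(0 + 8*(-6)) = 155 + 68*(0 - 48) = 155 + 68*(-48) = 155 - 3264 = -3109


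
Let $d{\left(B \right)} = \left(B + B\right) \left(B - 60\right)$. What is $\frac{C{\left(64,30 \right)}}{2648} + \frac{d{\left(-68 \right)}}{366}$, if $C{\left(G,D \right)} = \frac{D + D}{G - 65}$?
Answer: $\frac{5759303}{121146} \approx 47.54$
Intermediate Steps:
$d{\left(B \right)} = 2 B \left(-60 + B\right)$
$C{\left(G,D \right)} = \frac{2 D}{-65 + G}$
$\frac{C{\left(64,30 \right)}}{2648} + \frac{d{\left(-68 \right)}}{366} = \frac{2 \cdot 30 \frac{1}{-65 + 64}}{2648} + \frac{2 \left(-68\right) \left(-60 - 68\right)}{366} = 2 \cdot 30 \frac{1}{-1} \cdot \frac{1}{2648} + 2 \left(-68\right) \left(-128\right) \frac{1}{366} = 2 \cdot 30 \left(-1\right) \frac{1}{2648} + 17408 \cdot \frac{1}{366} = \left(-60\right) \frac{1}{2648} + \frac{8704}{183} = - \frac{15}{662} + \frac{8704}{183} = \frac{5759303}{121146}$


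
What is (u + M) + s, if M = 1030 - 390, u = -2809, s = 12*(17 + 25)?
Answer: -1665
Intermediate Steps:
s = 504 (s = 12*42 = 504)
M = 640
(u + M) + s = (-2809 + 640) + 504 = -2169 + 504 = -1665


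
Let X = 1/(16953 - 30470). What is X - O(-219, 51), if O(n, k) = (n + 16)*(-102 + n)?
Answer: -880808272/13517 ≈ -65163.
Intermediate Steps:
O(n, k) = (-102 + n)*(16 + n) (O(n, k) = (16 + n)*(-102 + n) = (-102 + n)*(16 + n))
X = -1/13517 (X = 1/(-13517) = -1/13517 ≈ -7.3981e-5)
X - O(-219, 51) = -1/13517 - (-1632 + (-219)² - 86*(-219)) = -1/13517 - (-1632 + 47961 + 18834) = -1/13517 - 1*65163 = -1/13517 - 65163 = -880808272/13517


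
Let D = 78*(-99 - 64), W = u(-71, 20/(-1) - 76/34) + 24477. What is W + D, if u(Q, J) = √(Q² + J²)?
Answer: 11763 + √1599733/17 ≈ 11837.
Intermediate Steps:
u(Q, J) = √(J² + Q²)
W = 24477 + √1599733/17 (W = √((20/(-1) - 76/34)² + (-71)²) + 24477 = √((20*(-1) - 76*1/34)² + 5041) + 24477 = √((-20 - 38/17)² + 5041) + 24477 = √((-378/17)² + 5041) + 24477 = √(142884/289 + 5041) + 24477 = √(1599733/289) + 24477 = √1599733/17 + 24477 = 24477 + √1599733/17 ≈ 24551.)
D = -12714 (D = 78*(-163) = -12714)
W + D = (24477 + √1599733/17) - 12714 = 11763 + √1599733/17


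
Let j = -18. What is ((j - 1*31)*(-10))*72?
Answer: 35280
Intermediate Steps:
((j - 1*31)*(-10))*72 = ((-18 - 1*31)*(-10))*72 = ((-18 - 31)*(-10))*72 = -49*(-10)*72 = 490*72 = 35280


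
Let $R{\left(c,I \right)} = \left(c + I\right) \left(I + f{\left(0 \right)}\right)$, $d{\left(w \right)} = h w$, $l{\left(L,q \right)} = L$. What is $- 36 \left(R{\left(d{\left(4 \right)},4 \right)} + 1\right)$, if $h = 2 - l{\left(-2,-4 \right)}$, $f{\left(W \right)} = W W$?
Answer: $-2916$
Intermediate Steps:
$f{\left(W \right)} = W^{2}$
$h = 4$ ($h = 2 - -2 = 2 + 2 = 4$)
$d{\left(w \right)} = 4 w$
$R{\left(c,I \right)} = I \left(I + c\right)$ ($R{\left(c,I \right)} = \left(c + I\right) \left(I + 0^{2}\right) = \left(I + c\right) \left(I + 0\right) = \left(I + c\right) I = I \left(I + c\right)$)
$- 36 \left(R{\left(d{\left(4 \right)},4 \right)} + 1\right) = - 36 \left(4 \left(4 + 4 \cdot 4\right) + 1\right) = - 36 \left(4 \left(4 + 16\right) + 1\right) = - 36 \left(4 \cdot 20 + 1\right) = - 36 \left(80 + 1\right) = \left(-36\right) 81 = -2916$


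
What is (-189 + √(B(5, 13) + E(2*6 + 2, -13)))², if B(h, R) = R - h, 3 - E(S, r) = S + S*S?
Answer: (189 - I*√199)² ≈ 35522.0 - 5332.3*I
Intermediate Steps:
E(S, r) = 3 - S - S² (E(S, r) = 3 - (S + S*S) = 3 - (S + S²) = 3 + (-S - S²) = 3 - S - S²)
(-189 + √(B(5, 13) + E(2*6 + 2, -13)))² = (-189 + √((13 - 1*5) + (3 - (2*6 + 2) - (2*6 + 2)²)))² = (-189 + √((13 - 5) + (3 - (12 + 2) - (12 + 2)²)))² = (-189 + √(8 + (3 - 1*14 - 1*14²)))² = (-189 + √(8 + (3 - 14 - 1*196)))² = (-189 + √(8 + (3 - 14 - 196)))² = (-189 + √(8 - 207))² = (-189 + √(-199))² = (-189 + I*√199)²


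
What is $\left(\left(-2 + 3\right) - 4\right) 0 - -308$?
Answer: $308$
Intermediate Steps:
$\left(\left(-2 + 3\right) - 4\right) 0 - -308 = \left(1 - 4\right) 0 + 308 = \left(-3\right) 0 + 308 = 0 + 308 = 308$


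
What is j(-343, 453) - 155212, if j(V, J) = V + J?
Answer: -155102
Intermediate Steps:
j(V, J) = J + V
j(-343, 453) - 155212 = (453 - 343) - 155212 = 110 - 155212 = -155102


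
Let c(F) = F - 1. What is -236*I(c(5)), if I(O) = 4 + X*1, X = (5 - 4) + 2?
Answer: -1652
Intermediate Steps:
X = 3 (X = 1 + 2 = 3)
c(F) = -1 + F
I(O) = 7 (I(O) = 4 + 3*1 = 4 + 3 = 7)
-236*I(c(5)) = -236*7 = -1652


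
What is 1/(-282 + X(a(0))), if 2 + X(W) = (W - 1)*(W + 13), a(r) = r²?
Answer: -1/297 ≈ -0.0033670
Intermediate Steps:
X(W) = -2 + (-1 + W)*(13 + W) (X(W) = -2 + (W - 1)*(W + 13) = -2 + (-1 + W)*(13 + W))
1/(-282 + X(a(0))) = 1/(-282 + (-15 + (0²)² + 12*0²)) = 1/(-282 + (-15 + 0² + 12*0)) = 1/(-282 + (-15 + 0 + 0)) = 1/(-282 - 15) = 1/(-297) = -1/297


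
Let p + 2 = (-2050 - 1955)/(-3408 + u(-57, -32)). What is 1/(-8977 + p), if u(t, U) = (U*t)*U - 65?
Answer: -61841/555266334 ≈ -0.00011137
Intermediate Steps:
u(t, U) = -65 + t*U**2 (u(t, U) = t*U**2 - 65 = -65 + t*U**2)
p = -119677/61841 (p = -2 + (-2050 - 1955)/(-3408 + (-65 - 57*(-32)**2)) = -2 - 4005/(-3408 + (-65 - 57*1024)) = -2 - 4005/(-3408 + (-65 - 58368)) = -2 - 4005/(-3408 - 58433) = -2 - 4005/(-61841) = -2 - 4005*(-1/61841) = -2 + 4005/61841 = -119677/61841 ≈ -1.9352)
1/(-8977 + p) = 1/(-8977 - 119677/61841) = 1/(-555266334/61841) = -61841/555266334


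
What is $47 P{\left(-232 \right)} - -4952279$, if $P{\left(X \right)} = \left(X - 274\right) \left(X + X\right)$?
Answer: $15987127$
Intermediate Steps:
$P{\left(X \right)} = 2 X \left(-274 + X\right)$ ($P{\left(X \right)} = \left(-274 + X\right) 2 X = 2 X \left(-274 + X\right)$)
$47 P{\left(-232 \right)} - -4952279 = 47 \cdot 2 \left(-232\right) \left(-274 - 232\right) - -4952279 = 47 \cdot 2 \left(-232\right) \left(-506\right) + 4952279 = 47 \cdot 234784 + 4952279 = 11034848 + 4952279 = 15987127$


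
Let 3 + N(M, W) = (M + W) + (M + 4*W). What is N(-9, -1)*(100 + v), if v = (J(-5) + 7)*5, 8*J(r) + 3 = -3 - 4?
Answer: -6695/2 ≈ -3347.5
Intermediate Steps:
J(r) = -5/4 (J(r) = -3/8 + (-3 - 4)/8 = -3/8 + (⅛)*(-7) = -3/8 - 7/8 = -5/4)
v = 115/4 (v = (-5/4 + 7)*5 = (23/4)*5 = 115/4 ≈ 28.750)
N(M, W) = -3 + 2*M + 5*W (N(M, W) = -3 + ((M + W) + (M + 4*W)) = -3 + (2*M + 5*W) = -3 + 2*M + 5*W)
N(-9, -1)*(100 + v) = (-3 + 2*(-9) + 5*(-1))*(100 + 115/4) = (-3 - 18 - 5)*(515/4) = -26*515/4 = -6695/2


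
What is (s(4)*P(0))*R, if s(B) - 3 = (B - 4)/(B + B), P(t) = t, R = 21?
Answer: 0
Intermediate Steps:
s(B) = 3 + (-4 + B)/(2*B) (s(B) = 3 + (B - 4)/(B + B) = 3 + (-4 + B)/((2*B)) = 3 + (-4 + B)*(1/(2*B)) = 3 + (-4 + B)/(2*B))
(s(4)*P(0))*R = ((7/2 - 2/4)*0)*21 = ((7/2 - 2*1/4)*0)*21 = ((7/2 - 1/2)*0)*21 = (3*0)*21 = 0*21 = 0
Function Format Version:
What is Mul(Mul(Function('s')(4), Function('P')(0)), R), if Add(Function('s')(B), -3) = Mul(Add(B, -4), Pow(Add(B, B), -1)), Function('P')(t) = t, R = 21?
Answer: 0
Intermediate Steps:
Function('s')(B) = Add(3, Mul(Rational(1, 2), Pow(B, -1), Add(-4, B))) (Function('s')(B) = Add(3, Mul(Add(B, -4), Pow(Add(B, B), -1))) = Add(3, Mul(Add(-4, B), Pow(Mul(2, B), -1))) = Add(3, Mul(Add(-4, B), Mul(Rational(1, 2), Pow(B, -1)))) = Add(3, Mul(Rational(1, 2), Pow(B, -1), Add(-4, B))))
Mul(Mul(Function('s')(4), Function('P')(0)), R) = Mul(Mul(Add(Rational(7, 2), Mul(-2, Pow(4, -1))), 0), 21) = Mul(Mul(Add(Rational(7, 2), Mul(-2, Rational(1, 4))), 0), 21) = Mul(Mul(Add(Rational(7, 2), Rational(-1, 2)), 0), 21) = Mul(Mul(3, 0), 21) = Mul(0, 21) = 0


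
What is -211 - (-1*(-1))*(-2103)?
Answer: 1892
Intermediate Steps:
-211 - (-1*(-1))*(-2103) = -211 - (-2103) = -211 - 1*(-2103) = -211 + 2103 = 1892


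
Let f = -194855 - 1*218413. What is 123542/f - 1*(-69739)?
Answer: 14410386755/206634 ≈ 69739.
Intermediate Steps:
f = -413268 (f = -194855 - 218413 = -413268)
123542/f - 1*(-69739) = 123542/(-413268) - 1*(-69739) = 123542*(-1/413268) + 69739 = -61771/206634 + 69739 = 14410386755/206634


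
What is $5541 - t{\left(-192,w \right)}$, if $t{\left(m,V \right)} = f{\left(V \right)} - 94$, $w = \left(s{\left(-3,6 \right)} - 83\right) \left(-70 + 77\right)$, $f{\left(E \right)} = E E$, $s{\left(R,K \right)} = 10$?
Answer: $-255486$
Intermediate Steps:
$f{\left(E \right)} = E^{2}$
$w = -511$ ($w = \left(10 - 83\right) \left(-70 + 77\right) = \left(-73\right) 7 = -511$)
$t{\left(m,V \right)} = -94 + V^{2}$ ($t{\left(m,V \right)} = V^{2} - 94 = -94 + V^{2}$)
$5541 - t{\left(-192,w \right)} = 5541 - \left(-94 + \left(-511\right)^{2}\right) = 5541 - \left(-94 + 261121\right) = 5541 - 261027 = -255486$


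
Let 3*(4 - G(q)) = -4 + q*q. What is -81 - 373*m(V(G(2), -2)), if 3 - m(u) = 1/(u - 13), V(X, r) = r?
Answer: -18373/15 ≈ -1224.9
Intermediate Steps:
G(q) = 16/3 - q²/3 (G(q) = 4 - (-4 + q*q)/3 = 4 - (-4 + q²)/3 = 4 + (4/3 - q²/3) = 16/3 - q²/3)
m(u) = 3 - 1/(-13 + u) (m(u) = 3 - 1/(u - 13) = 3 - 1/(-13 + u))
-81 - 373*m(V(G(2), -2)) = -81 - 373*(-40 + 3*(-2))/(-13 - 2) = -81 - 373*(-40 - 6)/(-15) = -81 - (-373)*(-46)/15 = -81 - 373*46/15 = -81 - 17158/15 = -18373/15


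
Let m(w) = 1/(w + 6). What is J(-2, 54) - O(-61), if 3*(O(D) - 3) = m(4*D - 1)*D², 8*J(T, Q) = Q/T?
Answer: -6799/5736 ≈ -1.1853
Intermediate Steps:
J(T, Q) = Q/(8*T) (J(T, Q) = (Q/T)/8 = Q/(8*T))
m(w) = 1/(6 + w)
O(D) = 3 + D²/(3*(5 + 4*D)) (O(D) = 3 + (D²/(6 + (4*D - 1)))/3 = 3 + (D²/(6 + (-1 + 4*D)))/3 = 3 + (D²/(5 + 4*D))/3 = 3 + D²/(3*(5 + 4*D)))
J(-2, 54) - O(-61) = (⅛)*54/(-2) - (45 + (-61)² + 36*(-61))/(3*(5 + 4*(-61))) = (⅛)*54*(-½) - (45 + 3721 - 2196)/(3*(5 - 244)) = -27/8 - 1570/(3*(-239)) = -27/8 - (-1)*1570/(3*239) = -27/8 - 1*(-1570/717) = -27/8 + 1570/717 = -6799/5736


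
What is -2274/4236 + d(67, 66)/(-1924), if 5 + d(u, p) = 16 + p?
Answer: -391779/679172 ≈ -0.57685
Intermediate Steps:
d(u, p) = 11 + p (d(u, p) = -5 + (16 + p) = 11 + p)
-2274/4236 + d(67, 66)/(-1924) = -2274/4236 + (11 + 66)/(-1924) = -2274*1/4236 + 77*(-1/1924) = -379/706 - 77/1924 = -391779/679172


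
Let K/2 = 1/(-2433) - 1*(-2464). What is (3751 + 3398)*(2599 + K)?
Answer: 43640329387/811 ≈ 5.3810e+7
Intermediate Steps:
K = 11989822/2433 (K = 2*(1/(-2433) - 1*(-2464)) = 2*(-1/2433 + 2464) = 2*(5994911/2433) = 11989822/2433 ≈ 4928.0)
(3751 + 3398)*(2599 + K) = (3751 + 3398)*(2599 + 11989822/2433) = 7149*(18313189/2433) = 43640329387/811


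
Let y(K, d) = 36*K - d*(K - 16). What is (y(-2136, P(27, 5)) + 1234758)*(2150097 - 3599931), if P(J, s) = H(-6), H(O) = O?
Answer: -1659987438300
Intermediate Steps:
P(J, s) = -6
y(K, d) = 36*K - d*(-16 + K)
(y(-2136, P(27, 5)) + 1234758)*(2150097 - 3599931) = ((16*(-6) + 36*(-2136) - 1*(-2136)*(-6)) + 1234758)*(2150097 - 3599931) = ((-96 - 76896 - 12816) + 1234758)*(-1449834) = (-89808 + 1234758)*(-1449834) = 1144950*(-1449834) = -1659987438300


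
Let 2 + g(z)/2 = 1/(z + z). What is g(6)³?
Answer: -12167/216 ≈ -56.329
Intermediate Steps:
g(z) = -4 + 1/z (g(z) = -4 + 2/(z + z) = -4 + 2/((2*z)) = -4 + 2*(1/(2*z)) = -4 + 1/z)
g(6)³ = (-4 + 1/6)³ = (-4 + ⅙)³ = (-23/6)³ = -12167/216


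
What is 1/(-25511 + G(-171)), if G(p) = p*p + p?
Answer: 1/3559 ≈ 0.00028098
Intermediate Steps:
G(p) = p + p² (G(p) = p² + p = p + p²)
1/(-25511 + G(-171)) = 1/(-25511 - 171*(1 - 171)) = 1/(-25511 - 171*(-170)) = 1/(-25511 + 29070) = 1/3559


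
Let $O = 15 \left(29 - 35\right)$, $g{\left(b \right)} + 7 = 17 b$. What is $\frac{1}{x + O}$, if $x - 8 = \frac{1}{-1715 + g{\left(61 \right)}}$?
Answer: $- \frac{685}{56171} \approx -0.012195$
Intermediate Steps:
$g{\left(b \right)} = -7 + 17 b$
$x = \frac{5479}{685}$ ($x = 8 + \frac{1}{-1715 + \left(-7 + 17 \cdot 61\right)} = 8 + \frac{1}{-1715 + \left(-7 + 1037\right)} = 8 + \frac{1}{-1715 + 1030} = 8 + \frac{1}{-685} = 8 - \frac{1}{685} = \frac{5479}{685} \approx 7.9985$)
$O = -90$ ($O = 15 \left(-6\right) = -90$)
$\frac{1}{x + O} = \frac{1}{\frac{5479}{685} - 90} = \frac{1}{- \frac{56171}{685}} = - \frac{685}{56171}$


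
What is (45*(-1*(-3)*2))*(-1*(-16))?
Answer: 4320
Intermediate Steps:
(45*(-1*(-3)*2))*(-1*(-16)) = (45*(3*2))*16 = (45*6)*16 = 270*16 = 4320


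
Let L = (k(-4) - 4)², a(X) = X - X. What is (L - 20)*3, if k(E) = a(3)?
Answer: -12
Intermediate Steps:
a(X) = 0
k(E) = 0
L = 16 (L = (0 - 4)² = (-4)² = 16)
(L - 20)*3 = (16 - 20)*3 = -4*3 = -12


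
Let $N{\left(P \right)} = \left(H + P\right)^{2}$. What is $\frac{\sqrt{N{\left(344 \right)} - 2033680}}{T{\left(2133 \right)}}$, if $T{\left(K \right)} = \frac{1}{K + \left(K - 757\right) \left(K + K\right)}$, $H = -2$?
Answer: $11744298 i \sqrt{479179} \approx 8.1297 \cdot 10^{9} i$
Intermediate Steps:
$N{\left(P \right)} = \left(-2 + P\right)^{2}$
$T{\left(K \right)} = \frac{1}{K + 2 K \left(-757 + K\right)}$ ($T{\left(K \right)} = \frac{1}{K + \left(-757 + K\right) 2 K} = \frac{1}{K + 2 K \left(-757 + K\right)}$)
$\frac{\sqrt{N{\left(344 \right)} - 2033680}}{T{\left(2133 \right)}} = \frac{\sqrt{\left(-2 + 344\right)^{2} - 2033680}}{\frac{1}{2133} \frac{1}{-1513 + 2 \cdot 2133}} = \frac{\sqrt{342^{2} - 2033680}}{\frac{1}{2133} \frac{1}{-1513 + 4266}} = \frac{\sqrt{116964 - 2033680}}{\frac{1}{2133} \cdot \frac{1}{2753}} = \frac{\sqrt{-1916716}}{\frac{1}{2133} \cdot \frac{1}{2753}} = 2 i \sqrt{479179} \frac{1}{\frac{1}{5872149}} = 2 i \sqrt{479179} \cdot 5872149 = 11744298 i \sqrt{479179}$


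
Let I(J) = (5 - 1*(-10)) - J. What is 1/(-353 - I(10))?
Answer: -1/358 ≈ -0.0027933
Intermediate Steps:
I(J) = 15 - J (I(J) = (5 + 10) - J = 15 - J)
1/(-353 - I(10)) = 1/(-353 - (15 - 1*10)) = 1/(-353 - (15 - 10)) = 1/(-353 - 1*5) = 1/(-353 - 5) = 1/(-358) = -1/358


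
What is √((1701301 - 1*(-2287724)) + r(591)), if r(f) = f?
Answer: 4*√249351 ≈ 1997.4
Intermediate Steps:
√((1701301 - 1*(-2287724)) + r(591)) = √((1701301 - 1*(-2287724)) + 591) = √((1701301 + 2287724) + 591) = √(3989025 + 591) = √3989616 = 4*√249351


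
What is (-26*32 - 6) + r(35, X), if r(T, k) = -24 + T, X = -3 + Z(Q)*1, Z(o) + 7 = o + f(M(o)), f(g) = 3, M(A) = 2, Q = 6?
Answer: -827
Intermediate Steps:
Z(o) = -4 + o (Z(o) = -7 + (o + 3) = -7 + (3 + o) = -4 + o)
X = -1 (X = -3 + (-4 + 6)*1 = -3 + 2*1 = -3 + 2 = -1)
(-26*32 - 6) + r(35, X) = (-26*32 - 6) + (-24 + 35) = (-832 - 6) + 11 = -838 + 11 = -827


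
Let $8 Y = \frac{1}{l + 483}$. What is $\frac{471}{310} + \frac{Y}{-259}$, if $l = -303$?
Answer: $\frac{3513277}{2312352} \approx 1.5194$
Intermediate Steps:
$Y = \frac{1}{1440}$ ($Y = \frac{1}{8 \left(-303 + 483\right)} = \frac{1}{8 \cdot 180} = \frac{1}{8} \cdot \frac{1}{180} = \frac{1}{1440} \approx 0.00069444$)
$\frac{471}{310} + \frac{Y}{-259} = \frac{471}{310} + \frac{1}{1440 \left(-259\right)} = 471 \cdot \frac{1}{310} + \frac{1}{1440} \left(- \frac{1}{259}\right) = \frac{471}{310} - \frac{1}{372960} = \frac{3513277}{2312352}$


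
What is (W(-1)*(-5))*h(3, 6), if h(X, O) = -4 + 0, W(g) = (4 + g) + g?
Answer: 40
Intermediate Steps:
W(g) = 4 + 2*g
h(X, O) = -4
(W(-1)*(-5))*h(3, 6) = ((4 + 2*(-1))*(-5))*(-4) = ((4 - 2)*(-5))*(-4) = (2*(-5))*(-4) = -10*(-4) = 40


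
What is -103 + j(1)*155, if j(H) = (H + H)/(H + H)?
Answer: 52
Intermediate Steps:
j(H) = 1 (j(H) = (2*H)/((2*H)) = (2*H)*(1/(2*H)) = 1)
-103 + j(1)*155 = -103 + 1*155 = -103 + 155 = 52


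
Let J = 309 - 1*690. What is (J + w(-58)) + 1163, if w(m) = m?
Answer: 724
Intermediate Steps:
J = -381 (J = 309 - 690 = -381)
(J + w(-58)) + 1163 = (-381 - 58) + 1163 = -439 + 1163 = 724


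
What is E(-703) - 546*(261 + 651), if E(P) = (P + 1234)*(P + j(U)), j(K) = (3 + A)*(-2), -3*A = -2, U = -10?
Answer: -875139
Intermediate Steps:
A = ⅔ (A = -⅓*(-2) = ⅔ ≈ 0.66667)
j(K) = -22/3 (j(K) = (3 + ⅔)*(-2) = (11/3)*(-2) = -22/3)
E(P) = (1234 + P)*(-22/3 + P) (E(P) = (P + 1234)*(P - 22/3) = (1234 + P)*(-22/3 + P))
E(-703) - 546*(261 + 651) = (-27148/3 + (-703)² + (3680/3)*(-703)) - 546*(261 + 651) = (-27148/3 + 494209 - 2587040/3) - 546*912 = -377187 - 497952 = -875139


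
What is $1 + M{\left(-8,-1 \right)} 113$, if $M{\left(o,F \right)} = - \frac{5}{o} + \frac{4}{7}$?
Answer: $\frac{7627}{56} \approx 136.2$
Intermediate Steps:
$M{\left(o,F \right)} = \frac{4}{7} - \frac{5}{o}$ ($M{\left(o,F \right)} = - \frac{5}{o} + 4 \cdot \frac{1}{7} = - \frac{5}{o} + \frac{4}{7} = \frac{4}{7} - \frac{5}{o}$)
$1 + M{\left(-8,-1 \right)} 113 = 1 + \left(\frac{4}{7} - \frac{5}{-8}\right) 113 = 1 + \left(\frac{4}{7} - - \frac{5}{8}\right) 113 = 1 + \left(\frac{4}{7} + \frac{5}{8}\right) 113 = 1 + \frac{67}{56} \cdot 113 = 1 + \frac{7571}{56} = \frac{7627}{56}$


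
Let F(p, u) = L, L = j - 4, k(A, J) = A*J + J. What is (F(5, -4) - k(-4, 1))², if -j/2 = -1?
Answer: 1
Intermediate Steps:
j = 2 (j = -2*(-1) = 2)
k(A, J) = J + A*J
L = -2 (L = 2 - 4 = -2)
F(p, u) = -2
(F(5, -4) - k(-4, 1))² = (-2 - (1 - 4))² = (-2 - (-3))² = (-2 - 1*(-3))² = (-2 + 3)² = 1² = 1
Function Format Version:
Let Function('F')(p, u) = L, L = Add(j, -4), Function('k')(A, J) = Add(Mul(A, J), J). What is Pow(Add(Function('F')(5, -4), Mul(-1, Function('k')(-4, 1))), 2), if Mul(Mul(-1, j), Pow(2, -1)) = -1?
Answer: 1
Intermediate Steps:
j = 2 (j = Mul(-2, -1) = 2)
Function('k')(A, J) = Add(J, Mul(A, J))
L = -2 (L = Add(2, -4) = -2)
Function('F')(p, u) = -2
Pow(Add(Function('F')(5, -4), Mul(-1, Function('k')(-4, 1))), 2) = Pow(Add(-2, Mul(-1, Mul(1, Add(1, -4)))), 2) = Pow(Add(-2, Mul(-1, Mul(1, -3))), 2) = Pow(Add(-2, Mul(-1, -3)), 2) = Pow(Add(-2, 3), 2) = Pow(1, 2) = 1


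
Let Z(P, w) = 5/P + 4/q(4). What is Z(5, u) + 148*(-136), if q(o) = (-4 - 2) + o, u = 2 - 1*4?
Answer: -20129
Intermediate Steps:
u = -2 (u = 2 - 4 = -2)
q(o) = -6 + o
Z(P, w) = -2 + 5/P (Z(P, w) = 5/P + 4/(-6 + 4) = 5/P + 4/(-2) = 5/P + 4*(-½) = 5/P - 2 = -2 + 5/P)
Z(5, u) + 148*(-136) = (-2 + 5/5) + 148*(-136) = (-2 + 5*(⅕)) - 20128 = (-2 + 1) - 20128 = -1 - 20128 = -20129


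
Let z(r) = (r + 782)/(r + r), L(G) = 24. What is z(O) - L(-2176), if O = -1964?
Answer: -46545/1964 ≈ -23.699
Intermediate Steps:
z(r) = (782 + r)/(2*r) (z(r) = (782 + r)/((2*r)) = (782 + r)*(1/(2*r)) = (782 + r)/(2*r))
z(O) - L(-2176) = (1/2)*(782 - 1964)/(-1964) - 1*24 = (1/2)*(-1/1964)*(-1182) - 24 = 591/1964 - 24 = -46545/1964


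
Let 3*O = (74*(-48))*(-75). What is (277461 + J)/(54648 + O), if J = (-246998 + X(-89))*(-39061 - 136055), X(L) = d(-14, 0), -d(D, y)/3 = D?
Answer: 14415408119/47816 ≈ 3.0148e+5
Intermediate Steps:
d(D, y) = -3*D
X(L) = 42 (X(L) = -3*(-14) = 42)
J = 43245946896 (J = (-246998 + 42)*(-39061 - 136055) = -246956*(-175116) = 43245946896)
O = 88800 (O = ((74*(-48))*(-75))/3 = (-3552*(-75))/3 = (1/3)*266400 = 88800)
(277461 + J)/(54648 + O) = (277461 + 43245946896)/(54648 + 88800) = 43246224357/143448 = 43246224357*(1/143448) = 14415408119/47816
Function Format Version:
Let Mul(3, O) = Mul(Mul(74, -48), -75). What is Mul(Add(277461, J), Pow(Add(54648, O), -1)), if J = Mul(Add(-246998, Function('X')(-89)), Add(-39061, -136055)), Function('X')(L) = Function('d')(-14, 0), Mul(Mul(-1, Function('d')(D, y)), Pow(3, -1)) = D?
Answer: Rational(14415408119, 47816) ≈ 3.0148e+5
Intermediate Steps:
Function('d')(D, y) = Mul(-3, D)
Function('X')(L) = 42 (Function('X')(L) = Mul(-3, -14) = 42)
J = 43245946896 (J = Mul(Add(-246998, 42), Add(-39061, -136055)) = Mul(-246956, -175116) = 43245946896)
O = 88800 (O = Mul(Rational(1, 3), Mul(Mul(74, -48), -75)) = Mul(Rational(1, 3), Mul(-3552, -75)) = Mul(Rational(1, 3), 266400) = 88800)
Mul(Add(277461, J), Pow(Add(54648, O), -1)) = Mul(Add(277461, 43245946896), Pow(Add(54648, 88800), -1)) = Mul(43246224357, Pow(143448, -1)) = Mul(43246224357, Rational(1, 143448)) = Rational(14415408119, 47816)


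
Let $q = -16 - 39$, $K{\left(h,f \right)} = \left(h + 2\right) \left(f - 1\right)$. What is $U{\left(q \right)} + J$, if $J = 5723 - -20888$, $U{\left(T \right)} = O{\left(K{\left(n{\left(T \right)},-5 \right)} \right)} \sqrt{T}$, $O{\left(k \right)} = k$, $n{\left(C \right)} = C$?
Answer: $26611 + 318 i \sqrt{55} \approx 26611.0 + 2358.4 i$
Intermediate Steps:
$K{\left(h,f \right)} = \left(-1 + f\right) \left(2 + h\right)$ ($K{\left(h,f \right)} = \left(2 + h\right) \left(-1 + f\right) = \left(-1 + f\right) \left(2 + h\right)$)
$q = -55$ ($q = -16 - 39 = -55$)
$U{\left(T \right)} = \sqrt{T} \left(-12 - 6 T\right)$ ($U{\left(T \right)} = \left(-2 - T + 2 \left(-5\right) - 5 T\right) \sqrt{T} = \left(-2 - T - 10 - 5 T\right) \sqrt{T} = \left(-12 - 6 T\right) \sqrt{T} = \sqrt{T} \left(-12 - 6 T\right)$)
$J = 26611$ ($J = 5723 + 20888 = 26611$)
$U{\left(q \right)} + J = 6 \sqrt{-55} \left(-2 - -55\right) + 26611 = 6 i \sqrt{55} \left(-2 + 55\right) + 26611 = 6 i \sqrt{55} \cdot 53 + 26611 = 318 i \sqrt{55} + 26611 = 26611 + 318 i \sqrt{55}$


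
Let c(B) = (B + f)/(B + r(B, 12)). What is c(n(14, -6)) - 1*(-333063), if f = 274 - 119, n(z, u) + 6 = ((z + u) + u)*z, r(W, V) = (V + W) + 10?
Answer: 7327445/22 ≈ 3.3307e+5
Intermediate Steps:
r(W, V) = 10 + V + W
n(z, u) = -6 + z*(z + 2*u) (n(z, u) = -6 + ((z + u) + u)*z = -6 + ((u + z) + u)*z = -6 + (z + 2*u)*z = -6 + z*(z + 2*u))
f = 155
c(B) = (155 + B)/(22 + 2*B) (c(B) = (B + 155)/(B + (10 + 12 + B)) = (155 + B)/(B + (22 + B)) = (155 + B)/(22 + 2*B))
c(n(14, -6)) - 1*(-333063) = (155 + (-6 + 14² + 2*(-6)*14))/(2*(11 + (-6 + 14² + 2*(-6)*14))) - 1*(-333063) = (155 + (-6 + 196 - 168))/(2*(11 + (-6 + 196 - 168))) + 333063 = (155 + 22)/(2*(11 + 22)) + 333063 = (½)*177/33 + 333063 = (½)*(1/33)*177 + 333063 = 59/22 + 333063 = 7327445/22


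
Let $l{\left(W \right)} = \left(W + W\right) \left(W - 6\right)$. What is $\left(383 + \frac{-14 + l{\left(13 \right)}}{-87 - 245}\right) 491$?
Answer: $\frac{15587777}{83} \approx 1.878 \cdot 10^{5}$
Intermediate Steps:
$l{\left(W \right)} = 2 W \left(-6 + W\right)$
$\left(383 + \frac{-14 + l{\left(13 \right)}}{-87 - 245}\right) 491 = \left(383 + \frac{-14 + 2 \cdot 13 \left(-6 + 13\right)}{-87 - 245}\right) 491 = \left(383 + \frac{-14 + 2 \cdot 13 \cdot 7}{-332}\right) 491 = \left(383 + \left(-14 + 182\right) \left(- \frac{1}{332}\right)\right) 491 = \left(383 + 168 \left(- \frac{1}{332}\right)\right) 491 = \left(383 - \frac{42}{83}\right) 491 = \frac{31747}{83} \cdot 491 = \frac{15587777}{83}$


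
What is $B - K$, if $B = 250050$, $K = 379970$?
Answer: $-129920$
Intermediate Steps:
$B - K = 250050 - 379970 = -129920$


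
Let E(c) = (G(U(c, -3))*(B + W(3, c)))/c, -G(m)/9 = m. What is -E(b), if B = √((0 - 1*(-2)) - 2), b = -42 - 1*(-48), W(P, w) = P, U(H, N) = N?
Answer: -27/2 ≈ -13.500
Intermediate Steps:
G(m) = -9*m
b = 6 (b = -42 + 48 = 6)
B = 0 (B = √((0 + 2) - 2) = √(2 - 2) = √0 = 0)
E(c) = 81/c (E(c) = ((-9*(-3))*(0 + 3))/c = (27*3)/c = 81/c)
-E(b) = -81/6 = -1*27/2 = -27/2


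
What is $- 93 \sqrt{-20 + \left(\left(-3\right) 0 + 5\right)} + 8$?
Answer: $8 - 93 i \sqrt{15} \approx 8.0 - 360.19 i$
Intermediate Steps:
$- 93 \sqrt{-20 + \left(\left(-3\right) 0 + 5\right)} + 8 = - 93 \sqrt{-20 + \left(0 + 5\right)} + 8 = - 93 \sqrt{-20 + 5} + 8 = - 93 \sqrt{-15} + 8 = - 93 i \sqrt{15} + 8 = 8 - 93 i \sqrt{15}$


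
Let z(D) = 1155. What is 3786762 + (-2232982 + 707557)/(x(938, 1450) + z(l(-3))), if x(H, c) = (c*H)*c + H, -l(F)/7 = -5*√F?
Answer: 7468051668657441/1972147093 ≈ 3.7868e+6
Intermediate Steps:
l(F) = 35*√F (l(F) = -(-35)*√F = 35*√F)
x(H, c) = H + H*c² (x(H, c) = (H*c)*c + H = H*c² + H = H + H*c²)
3786762 + (-2232982 + 707557)/(x(938, 1450) + z(l(-3))) = 3786762 + (-2232982 + 707557)/(938*(1 + 1450²) + 1155) = 3786762 - 1525425/(938*(1 + 2102500) + 1155) = 3786762 - 1525425/(938*2102501 + 1155) = 3786762 - 1525425/(1972145938 + 1155) = 3786762 - 1525425/1972147093 = 7468051668657441/1972147093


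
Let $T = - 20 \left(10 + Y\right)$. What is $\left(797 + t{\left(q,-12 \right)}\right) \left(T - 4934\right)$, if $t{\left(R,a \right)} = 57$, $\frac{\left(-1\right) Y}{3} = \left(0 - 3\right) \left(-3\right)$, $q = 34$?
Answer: $-3923276$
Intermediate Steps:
$Y = -27$ ($Y = - 3 \left(0 - 3\right) \left(-3\right) = - 3 \left(\left(-3\right) \left(-3\right)\right) = \left(-3\right) 9 = -27$)
$T = 340$ ($T = - 20 \left(10 - 27\right) = \left(-20\right) \left(-17\right) = 340$)
$\left(797 + t{\left(q,-12 \right)}\right) \left(T - 4934\right) = \left(797 + 57\right) \left(340 - 4934\right) = 854 \left(-4594\right) = -3923276$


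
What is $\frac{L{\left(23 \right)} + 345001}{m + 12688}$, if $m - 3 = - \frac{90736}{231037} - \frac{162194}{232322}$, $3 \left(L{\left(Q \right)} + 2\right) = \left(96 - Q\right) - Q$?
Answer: $\frac{2136774033267383}{78591991375662} \approx 27.188$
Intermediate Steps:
$L{\left(Q \right)} = 30 - \frac{2 Q}{3}$ ($L{\left(Q \right)} = -2 + \frac{\left(96 - Q\right) - Q}{3} = -2 + \frac{96 - 2 Q}{3} = -2 - \left(-32 + \frac{2 Q}{3}\right) = 30 - \frac{2 Q}{3}$)
$m = \frac{51236074786}{26837488957}$ ($m = 3 - \left(\frac{81097}{116161} + \frac{90736}{231037}\right) = 3 - \frac{29276392085}{26837488957} = \frac{51236074786}{26837488957} \approx 1.9091$)
$\frac{L{\left(23 \right)} + 345001}{m + 12688} = \frac{\left(30 - \frac{46}{3}\right) + 345001}{\frac{51236074786}{26837488957} + 12688} = \frac{\left(30 - \frac{46}{3}\right) + 345001}{\frac{340565295961202}{26837488957}} = \left(\frac{44}{3} + 345001\right) \frac{26837488957}{340565295961202} = \frac{1035047}{3} \cdot \frac{26837488957}{340565295961202} = \frac{2136774033267383}{78591991375662}$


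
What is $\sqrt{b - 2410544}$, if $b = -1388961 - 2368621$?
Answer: $i \sqrt{6168126} \approx 2483.6 i$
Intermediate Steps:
$b = -3757582$ ($b = -1388961 - 2368621 = -3757582$)
$\sqrt{b - 2410544} = \sqrt{-3757582 - 2410544} = \sqrt{-6168126} = i \sqrt{6168126}$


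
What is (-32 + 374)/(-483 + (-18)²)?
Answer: -114/53 ≈ -2.1509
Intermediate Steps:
(-32 + 374)/(-483 + (-18)²) = 342/(-483 + 324) = 342/(-159) = 342*(-1/159) = -114/53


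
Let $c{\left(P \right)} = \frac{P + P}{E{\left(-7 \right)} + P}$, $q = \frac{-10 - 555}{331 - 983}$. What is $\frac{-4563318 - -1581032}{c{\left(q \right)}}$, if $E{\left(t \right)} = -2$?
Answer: $\frac{1101954677}{565} \approx 1.9504 \cdot 10^{6}$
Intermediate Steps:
$q = \frac{565}{652}$ ($q = - \frac{565}{-652} = \left(-565\right) \left(- \frac{1}{652}\right) = \frac{565}{652} \approx 0.86656$)
$c{\left(P \right)} = \frac{2 P}{-2 + P}$ ($c{\left(P \right)} = \frac{P + P}{-2 + P} = \frac{2 P}{-2 + P}$)
$\frac{-4563318 - -1581032}{c{\left(q \right)}} = \frac{-4563318 - -1581032}{2 \cdot \frac{565}{652} \frac{1}{-2 + \frac{565}{652}}} = \frac{-4563318 + 1581032}{2 \cdot \frac{565}{652} \frac{1}{- \frac{739}{652}}} = - \frac{2982286}{2 \cdot \frac{565}{652} \left(- \frac{652}{739}\right)} = - \frac{2982286}{- \frac{1130}{739}} = \left(-2982286\right) \left(- \frac{739}{1130}\right) = \frac{1101954677}{565}$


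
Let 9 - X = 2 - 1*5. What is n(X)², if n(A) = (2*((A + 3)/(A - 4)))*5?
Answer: 5625/16 ≈ 351.56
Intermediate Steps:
X = 12 (X = 9 - (2 - 1*5) = 9 - (2 - 5) = 9 - 1*(-3) = 9 + 3 = 12)
n(A) = 10*(3 + A)/(-4 + A) (n(A) = (2*((3 + A)/(-4 + A)))*5 = (2*(3 + A)/(-4 + A))*5 = 10*(3 + A)/(-4 + A))
n(X)² = (10*(3 + 12)/(-4 + 12))² = (10*15/8)² = (10*(⅛)*15)² = (75/4)² = 5625/16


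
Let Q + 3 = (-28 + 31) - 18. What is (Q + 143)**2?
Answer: 15625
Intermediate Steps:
Q = -18 (Q = -3 + ((-28 + 31) - 18) = -3 + (3 - 18) = -3 - 15 = -18)
(Q + 143)**2 = (-18 + 143)**2 = 125**2 = 15625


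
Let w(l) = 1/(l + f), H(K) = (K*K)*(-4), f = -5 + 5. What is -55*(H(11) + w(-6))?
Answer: 159775/6 ≈ 26629.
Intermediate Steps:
f = 0
H(K) = -4*K**2 (H(K) = K**2*(-4) = -4*K**2)
w(l) = 1/l (w(l) = 1/(l + 0) = 1/l)
-55*(H(11) + w(-6)) = -55*(-4*11**2 + 1/(-6)) = -55*(-4*121 - 1/6) = -55*(-484 - 1/6) = -55*(-2905/6) = 159775/6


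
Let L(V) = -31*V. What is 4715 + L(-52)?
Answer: 6327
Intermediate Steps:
4715 + L(-52) = 4715 - 31*(-52) = 4715 + 1612 = 6327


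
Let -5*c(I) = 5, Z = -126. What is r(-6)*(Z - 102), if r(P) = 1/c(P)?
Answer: 228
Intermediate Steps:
c(I) = -1 (c(I) = -⅕*5 = -1)
r(P) = -1 (r(P) = 1/(-1) = -1)
r(-6)*(Z - 102) = -(-126 - 102) = -1*(-228) = 228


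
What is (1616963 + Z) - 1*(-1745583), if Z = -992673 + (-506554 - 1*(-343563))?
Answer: 2206882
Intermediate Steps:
Z = -1155664 (Z = -992673 + (-506554 + 343563) = -992673 - 162991 = -1155664)
(1616963 + Z) - 1*(-1745583) = (1616963 - 1155664) - 1*(-1745583) = 461299 + 1745583 = 2206882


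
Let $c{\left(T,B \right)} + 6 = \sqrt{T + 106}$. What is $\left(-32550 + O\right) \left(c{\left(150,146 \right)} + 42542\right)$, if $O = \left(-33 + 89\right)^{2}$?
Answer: $-1251624528$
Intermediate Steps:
$c{\left(T,B \right)} = -6 + \sqrt{106 + T}$ ($c{\left(T,B \right)} = -6 + \sqrt{T + 106} = -6 + \sqrt{106 + T}$)
$O = 3136$ ($O = 56^{2} = 3136$)
$\left(-32550 + O\right) \left(c{\left(150,146 \right)} + 42542\right) = \left(-32550 + 3136\right) \left(\left(-6 + \sqrt{106 + 150}\right) + 42542\right) = - 29414 \left(\left(-6 + \sqrt{256}\right) + 42542\right) = - 29414 \left(\left(-6 + 16\right) + 42542\right) = - 29414 \left(10 + 42542\right) = \left(-29414\right) 42552 = -1251624528$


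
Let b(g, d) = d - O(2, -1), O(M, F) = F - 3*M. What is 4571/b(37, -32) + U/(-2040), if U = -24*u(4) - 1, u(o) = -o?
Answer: -1865443/10200 ≈ -182.89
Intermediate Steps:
b(g, d) = 7 + d (b(g, d) = d - (-1 - 3*2) = d - (-1 - 6) = d - 1*(-7) = d + 7 = 7 + d)
U = 95 (U = -(-24)*4 - 1 = -24*(-4) - 1 = 96 - 1 = 95)
4571/b(37, -32) + U/(-2040) = 4571/(7 - 32) + 95/(-2040) = 4571/(-25) + 95*(-1/2040) = 4571*(-1/25) - 19/408 = -4571/25 - 19/408 = -1865443/10200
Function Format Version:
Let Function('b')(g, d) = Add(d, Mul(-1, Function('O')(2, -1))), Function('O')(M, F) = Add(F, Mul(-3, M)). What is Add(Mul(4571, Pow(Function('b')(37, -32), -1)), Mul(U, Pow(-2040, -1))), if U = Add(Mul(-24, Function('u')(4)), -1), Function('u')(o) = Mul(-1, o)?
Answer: Rational(-1865443, 10200) ≈ -182.89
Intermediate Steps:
Function('b')(g, d) = Add(7, d) (Function('b')(g, d) = Add(d, Mul(-1, Add(-1, Mul(-3, 2)))) = Add(d, Mul(-1, Add(-1, -6))) = Add(d, Mul(-1, -7)) = Add(d, 7) = Add(7, d))
U = 95 (U = Add(Mul(-24, Mul(-1, 4)), -1) = Add(Mul(-24, -4), -1) = Add(96, -1) = 95)
Add(Mul(4571, Pow(Function('b')(37, -32), -1)), Mul(U, Pow(-2040, -1))) = Add(Mul(4571, Pow(Add(7, -32), -1)), Mul(95, Pow(-2040, -1))) = Add(Mul(4571, Pow(-25, -1)), Mul(95, Rational(-1, 2040))) = Add(Mul(4571, Rational(-1, 25)), Rational(-19, 408)) = Add(Rational(-4571, 25), Rational(-19, 408)) = Rational(-1865443, 10200)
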